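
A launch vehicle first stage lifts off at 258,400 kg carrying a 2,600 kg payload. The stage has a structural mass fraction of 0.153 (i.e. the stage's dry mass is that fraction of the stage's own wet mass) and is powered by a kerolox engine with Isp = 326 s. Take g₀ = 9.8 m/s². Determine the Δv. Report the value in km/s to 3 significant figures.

Δv ≈ 5.82 km/s

Stage wet mass = m₀ − payload = 258,400 − 2,600 = 255,800 kg.
Stage dry mass = ε × stage wet mass = 0.153 × 255,800 = 39,137.4 kg.
Burnout mass m_f = stage dry + payload = 39,137.4 + 2,600 = 41,737.4 kg.
v_e = Isp · g₀ = 326 × 9.8 = 3194.8 m/s.
From the ideal rocket equation, Δv = v_e · ln(258,400/41,737.4) = 3194.8 × ln(6.191) = 3194.8 × 1.8231 ≈ 5824 m/s.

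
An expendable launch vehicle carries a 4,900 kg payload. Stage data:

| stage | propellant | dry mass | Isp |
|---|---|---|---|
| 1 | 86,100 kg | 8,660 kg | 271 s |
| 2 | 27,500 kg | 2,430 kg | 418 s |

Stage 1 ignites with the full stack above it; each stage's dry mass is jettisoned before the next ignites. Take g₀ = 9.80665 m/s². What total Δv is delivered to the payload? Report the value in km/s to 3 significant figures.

Δv ≈ 9.29 km/s

Ignition mass of stage 1 = 86,100+8,660 + 27,500+2,430 + 4,900 = 129,590 kg.
Stage 1: m₀ = 129,590 kg, m_f = 129,590 − 86,100 = 43,490 kg; Δv = 271×9.80665×ln(2.98) = 2657.6×1.0918 ≈ 2902 m/s.
Stage 2: m₀ = 34,830 kg, m_f = 34,830 − 27,500 = 7,330 kg; Δv = 418×9.80665×ln(4.752) = 4099.2×1.5585 ≈ 6389 m/s.
Total Δv = 2902 + 6389 = 9291 m/s.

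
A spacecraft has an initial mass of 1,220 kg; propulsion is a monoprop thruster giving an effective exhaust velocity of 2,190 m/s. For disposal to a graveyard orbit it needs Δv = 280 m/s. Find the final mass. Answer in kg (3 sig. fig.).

Rocket equation: m₀/m_f = exp(Δv / v_e) = exp(280 / 2190.0) = exp(0.1279) = 1.1364.
m_f = m₀ / 1.1364 = 1,220 / 1.1364 = 1,073.57 kg.

final mass ≈ 1070 kg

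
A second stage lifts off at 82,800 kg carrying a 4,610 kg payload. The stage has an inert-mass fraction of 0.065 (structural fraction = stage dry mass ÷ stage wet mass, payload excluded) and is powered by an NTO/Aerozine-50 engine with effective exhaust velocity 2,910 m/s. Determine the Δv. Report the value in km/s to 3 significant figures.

Δv ≈ 6.24 km/s

Stage wet mass = m₀ − payload = 82,800 − 4,610 = 78,190 kg.
Stage dry mass = ε × stage wet mass = 0.065 × 78,190 = 5,082.35 kg.
Burnout mass m_f = stage dry + payload = 5,082.35 + 4,610 = 9,692.35 kg.
From the ideal rocket equation, Δv = v_e · ln(82,800/9,692.35) = 2910.0 × ln(8.543) = 2910.0 × 2.1451 ≈ 6242 m/s.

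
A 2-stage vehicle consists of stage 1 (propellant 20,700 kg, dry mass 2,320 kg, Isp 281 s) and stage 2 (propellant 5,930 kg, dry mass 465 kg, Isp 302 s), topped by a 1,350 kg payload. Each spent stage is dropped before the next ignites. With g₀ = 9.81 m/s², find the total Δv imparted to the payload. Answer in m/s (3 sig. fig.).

Δv ≈ 7380 m/s

Ignition mass of stage 1 = 20,700+2,320 + 5,930+465 + 1,350 = 30,765 kg.
Stage 1: m₀ = 30,765 kg, m_f = 30,765 − 20,700 = 10,065 kg; Δv = 281×9.81×ln(3.057) = 2756.6×1.1173 ≈ 3080 m/s.
Stage 2: m₀ = 7,745 kg, m_f = 7,745 − 5,930 = 1,815 kg; Δv = 302×9.81×ln(4.267) = 2962.6×1.4510 ≈ 4299 m/s.
Total Δv = 3080 + 4299 = 7379 m/s.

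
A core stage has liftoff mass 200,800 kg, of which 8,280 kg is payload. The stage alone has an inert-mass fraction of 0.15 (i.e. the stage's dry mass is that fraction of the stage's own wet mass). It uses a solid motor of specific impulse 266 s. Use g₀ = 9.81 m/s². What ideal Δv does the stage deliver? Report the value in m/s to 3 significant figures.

Stage wet mass = m₀ − payload = 200,800 − 8,280 = 192,520 kg.
Stage dry mass = ε × stage wet mass = 0.15 × 192,520 = 28,878 kg.
Burnout mass m_f = stage dry + payload = 28,878 + 8,280 = 37,158 kg.
v_e = Isp · g₀ = 266 × 9.81 = 2609.5 m/s.
Rocket equation: Δv = v_e · ln(200,800/37,158) = 2609.5 × ln(5.404) = 2609.5 × 1.6871 ≈ 4402 m/s.

Δv ≈ 4400 m/s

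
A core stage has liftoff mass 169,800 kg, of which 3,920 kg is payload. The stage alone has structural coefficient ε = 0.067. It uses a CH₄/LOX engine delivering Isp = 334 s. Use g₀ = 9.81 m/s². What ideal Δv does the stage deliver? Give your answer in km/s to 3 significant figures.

Δv ≈ 7.94 km/s

Stage wet mass = m₀ − payload = 169,800 − 3,920 = 165,880 kg.
Stage dry mass = ε × stage wet mass = 0.067 × 165,880 = 11,114 kg.
Burnout mass m_f = stage dry + payload = 11,114 + 3,920 = 15,034 kg.
v_e = Isp · g₀ = 334 × 9.81 = 3276.5 m/s.
Rocket equation: Δv = v_e · ln(169,800/15,034) = 3276.5 × ln(11.29) = 3276.5 × 2.4243 ≈ 7943 m/s.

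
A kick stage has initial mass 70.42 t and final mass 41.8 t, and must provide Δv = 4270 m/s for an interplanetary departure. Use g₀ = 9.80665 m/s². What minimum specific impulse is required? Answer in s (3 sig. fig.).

Isp ≈ 835 s

ln(m₀/m_f) = ln(70420/41800) = ln(1.685) = 0.5216.
v_e = Δv / ln(m₀/m_f) = 4270 / 0.5216 = 8186.6 m/s.
Isp = v_e / g₀ = 8186.6 / 9.80665 = 834.8 s.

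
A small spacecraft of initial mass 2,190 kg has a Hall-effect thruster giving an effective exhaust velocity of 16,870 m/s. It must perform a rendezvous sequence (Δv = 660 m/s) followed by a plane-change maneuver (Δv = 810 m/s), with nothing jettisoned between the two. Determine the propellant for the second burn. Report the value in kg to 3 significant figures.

After the first burn: m = 2190 × exp(−660/16870.0) = 2190 × 0.96163 = 2,105.97 kg.
After the second burn: m = 2,105.97 × exp(−810/16870.0) = 2,105.97 × 0.95312 = 2,007.24 kg.
Second-burn propellant = 2,105.97 − 2,007.24 = 98.73 kg.

propellant for the second burn ≈ 98.7 kg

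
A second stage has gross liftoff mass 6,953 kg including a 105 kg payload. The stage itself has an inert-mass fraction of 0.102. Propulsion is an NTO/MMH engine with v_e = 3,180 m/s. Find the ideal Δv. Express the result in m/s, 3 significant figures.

Stage wet mass = m₀ − payload = 6,953 − 105 = 6,848 kg.
Stage dry mass = ε × stage wet mass = 0.102 × 6,848 = 698.496 kg.
Burnout mass m_f = stage dry + payload = 698.496 + 105 = 803.496 kg.
Δv = v_e · ln(6,953/803.496) = 3180.0 × ln(8.653) = 3180.0 × 2.1580 ≈ 6862 m/s.

Δv ≈ 6860 m/s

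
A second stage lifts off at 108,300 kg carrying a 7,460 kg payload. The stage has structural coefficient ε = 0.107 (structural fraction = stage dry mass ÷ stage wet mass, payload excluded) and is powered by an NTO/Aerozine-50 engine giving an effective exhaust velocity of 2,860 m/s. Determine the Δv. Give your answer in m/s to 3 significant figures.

Δv ≈ 5090 m/s

Stage wet mass = m₀ − payload = 108,300 − 7,460 = 100,840 kg.
Stage dry mass = ε × stage wet mass = 0.107 × 100,840 = 10,789.9 kg.
Burnout mass m_f = stage dry + payload = 10,789.9 + 7,460 = 18,249.9 kg.
Rocket equation: Δv = v_e · ln(108,300/18,249.9) = 2860.0 × ln(5.934) = 2860.0 × 1.7807 ≈ 5093 m/s.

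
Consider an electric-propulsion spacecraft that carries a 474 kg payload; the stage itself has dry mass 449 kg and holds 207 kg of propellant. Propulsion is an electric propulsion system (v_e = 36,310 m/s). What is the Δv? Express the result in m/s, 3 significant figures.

Δv ≈ 7350 m/s

m₀ = payload + dry + propellant = 474 + 449 + 207 = 1,130 kg.
m_f = payload + dry = 474 + 449 = 923 kg.
Δv = v_e · ln(m₀/m_f) = 36310.0 × ln(1.224) = 36310.0 × 0.2023 ≈ 7347.1 m/s.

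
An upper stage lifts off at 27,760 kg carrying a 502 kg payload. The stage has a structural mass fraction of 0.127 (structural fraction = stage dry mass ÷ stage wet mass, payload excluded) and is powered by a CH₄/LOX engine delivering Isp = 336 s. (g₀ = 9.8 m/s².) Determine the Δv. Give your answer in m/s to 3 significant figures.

Stage wet mass = m₀ − payload = 27,760 − 502 = 27,258 kg.
Stage dry mass = ε × stage wet mass = 0.127 × 27,258 = 3,461.77 kg.
Burnout mass m_f = stage dry + payload = 3,461.77 + 502 = 3,963.77 kg.
v_e = Isp · g₀ = 336 × 9.8 = 3292.8 m/s.
Δv = v_e · ln(27,760/3,963.77) = 3292.8 × ln(7.003) = 3292.8 × 1.9464 ≈ 6409 m/s.

Δv ≈ 6410 m/s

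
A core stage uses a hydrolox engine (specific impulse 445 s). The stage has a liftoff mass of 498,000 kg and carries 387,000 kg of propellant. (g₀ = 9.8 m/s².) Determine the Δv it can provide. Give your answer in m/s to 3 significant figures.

v_e = Isp · g₀ = 445 × 9.8 = 4361.0 m/s.
m_f = m₀ − m_prop = 498,000 − 387,000 = 111,000 kg.
By the Tsiolkovsky rocket equation, Δv = v_e · ln(m₀/m_f) = 4361.0 × ln(4.486) = 4361.0 × 1.5011 ≈ 6546.2 m/s.

Δv ≈ 6550 m/s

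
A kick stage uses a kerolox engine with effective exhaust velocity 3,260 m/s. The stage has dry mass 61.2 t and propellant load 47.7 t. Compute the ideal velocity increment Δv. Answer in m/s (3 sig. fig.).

Δv ≈ 1880 m/s

m₀ = m_dry + m_prop = 61.2 + 47.7 = 108.9 t.
Δv = v_e · ln(m₀/m_f) = 3260.0 × ln(1.779) = 3260.0 × 0.5763 ≈ 1878.7 m/s.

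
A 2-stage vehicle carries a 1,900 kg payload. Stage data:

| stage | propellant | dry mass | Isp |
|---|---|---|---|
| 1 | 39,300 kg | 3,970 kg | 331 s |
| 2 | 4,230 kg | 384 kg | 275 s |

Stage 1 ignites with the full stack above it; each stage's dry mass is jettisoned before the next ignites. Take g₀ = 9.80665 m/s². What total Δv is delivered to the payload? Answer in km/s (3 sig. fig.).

Ignition mass of stage 1 = 39,300+3,970 + 4,230+384 + 1,900 = 49,784 kg.
Stage 1: m₀ = 49,784 kg, m_f = 49,784 − 39,300 = 10,484 kg; Δv = 331×9.80665×ln(4.749) = 3246.0×1.5578 ≈ 5057 m/s.
Stage 2: m₀ = 6,514 kg, m_f = 6,514 − 4,230 = 2,284 kg; Δv = 275×9.80665×ln(2.852) = 2696.8×1.0480 ≈ 2826 m/s.
Total Δv = 5057 + 2826 = 7883 m/s.

Δv ≈ 7.88 km/s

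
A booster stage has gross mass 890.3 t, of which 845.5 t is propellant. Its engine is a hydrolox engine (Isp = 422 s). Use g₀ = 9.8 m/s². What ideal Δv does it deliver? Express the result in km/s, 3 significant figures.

v_e = Isp · g₀ = 422 × 9.8 = 4135.6 m/s.
m_f = m₀ − m_prop = 890.3 − 845.5 = 44.8 t.
Δv = v_e · ln(m₀/m_f) = 4135.6 × ln(19.87) = 4135.6 × 2.9894 ≈ 12362.8 m/s.

Δv ≈ 12.4 km/s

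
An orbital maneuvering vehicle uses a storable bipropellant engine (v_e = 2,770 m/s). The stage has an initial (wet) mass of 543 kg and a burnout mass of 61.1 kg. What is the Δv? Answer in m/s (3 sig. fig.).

Using Δv = v_e ln(m₀/m_f): Δv = v_e · ln(m₀/m_f) = 2770.0 × ln(8.887) = 2770.0 × 2.1846 ≈ 6051.3 m/s.

Δv ≈ 6050 m/s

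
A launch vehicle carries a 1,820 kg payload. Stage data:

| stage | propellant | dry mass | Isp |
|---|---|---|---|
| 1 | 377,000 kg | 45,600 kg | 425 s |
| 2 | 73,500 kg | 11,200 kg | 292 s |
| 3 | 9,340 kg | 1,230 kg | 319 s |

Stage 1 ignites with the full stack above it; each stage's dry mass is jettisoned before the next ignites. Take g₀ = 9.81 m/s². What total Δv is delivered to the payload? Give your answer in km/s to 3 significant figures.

Ignition mass of stage 1 = 377,000+45,600 + 73,500+11,200 + 9,340+1,230 + 1,820 = 519,690 kg.
Stage 1: m₀ = 519,690 kg, m_f = 519,690 − 377,000 = 142,690 kg; Δv = 425×9.81×ln(3.642) = 4169.2×1.2926 ≈ 5389 m/s.
Stage 2: m₀ = 97,090 kg, m_f = 97,090 − 73,500 = 23,590 kg; Δv = 292×9.81×ln(4.116) = 2864.5×1.4148 ≈ 4053 m/s.
Stage 3: m₀ = 12,390 kg, m_f = 12,390 − 9,340 = 3,050 kg; Δv = 319×9.81×ln(4.062) = 3129.4×1.4017 ≈ 4387 m/s.
Total Δv = 5389 + 4053 + 4387 = 13829 m/s.

Δv ≈ 13.8 km/s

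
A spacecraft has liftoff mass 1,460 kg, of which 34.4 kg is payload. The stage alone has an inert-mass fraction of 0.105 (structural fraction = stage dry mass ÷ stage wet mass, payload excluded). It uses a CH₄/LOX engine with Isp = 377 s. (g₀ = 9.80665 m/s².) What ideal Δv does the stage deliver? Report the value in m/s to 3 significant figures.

Δv ≈ 7660 m/s

Stage wet mass = m₀ − payload = 1,460 − 34.4 = 1,425.6 kg.
Stage dry mass = ε × stage wet mass = 0.105 × 1,425.6 = 149.688 kg.
Burnout mass m_f = stage dry + payload = 149.688 + 34.4 = 184.088 kg.
v_e = Isp · g₀ = 377 × 9.80665 = 3697.1 m/s.
Δv = v_e · ln(1,460/184.088) = 3697.1 × ln(7.931) = 3697.1 × 2.0708 ≈ 7656 m/s.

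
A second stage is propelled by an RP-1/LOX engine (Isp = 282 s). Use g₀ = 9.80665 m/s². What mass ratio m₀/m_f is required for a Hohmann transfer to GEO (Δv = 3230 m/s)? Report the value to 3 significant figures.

v_e = Isp · g₀ = 282 × 9.80665 = 2765.5 m/s.
m₀/m_f = exp(Δv / v_e) = exp(3230 / 2765.5) = exp(1.1680) = 3.2155.

mass ratio ≈ 3.22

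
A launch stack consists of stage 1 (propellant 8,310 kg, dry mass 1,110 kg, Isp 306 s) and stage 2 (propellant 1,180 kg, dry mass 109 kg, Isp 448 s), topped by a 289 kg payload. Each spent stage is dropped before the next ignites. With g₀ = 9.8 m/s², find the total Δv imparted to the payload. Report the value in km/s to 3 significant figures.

Δv ≈ 10.3 km/s

Ignition mass of stage 1 = 8,310+1,110 + 1,180+109 + 289 = 10,998 kg.
Stage 1: m₀ = 10,998 kg, m_f = 10,998 − 8,310 = 2,688 kg; Δv = 306×9.8×ln(4.092) = 2998.8×1.4089 ≈ 4225 m/s.
Stage 2: m₀ = 1,578 kg, m_f = 1,578 − 1,180 = 398 kg; Δv = 448×9.8×ln(3.965) = 4390.4×1.3775 ≈ 6048 m/s.
Total Δv = 4225 + 6048 = 10273 m/s.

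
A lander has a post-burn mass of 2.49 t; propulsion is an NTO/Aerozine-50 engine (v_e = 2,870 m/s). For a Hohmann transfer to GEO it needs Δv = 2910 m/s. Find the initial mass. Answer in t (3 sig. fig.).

initial mass ≈ 6.86 t

From the ideal rocket equation, m₀/m_f = exp(Δv / v_e) = exp(2910 / 2870.0) = exp(1.0139) = 2.7564.
m₀ = m_f × 2.7564 = 2.49 × 2.7564 = 6.86344 t.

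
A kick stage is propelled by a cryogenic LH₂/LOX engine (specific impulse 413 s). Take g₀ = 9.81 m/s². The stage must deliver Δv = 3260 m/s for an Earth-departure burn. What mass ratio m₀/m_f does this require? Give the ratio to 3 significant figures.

v_e = Isp · g₀ = 413 × 9.81 = 4051.5 m/s.
m₀/m_f = exp(Δv / v_e) = exp(3260 / 4051.5) = exp(0.8046) = 2.2359.

mass ratio ≈ 2.24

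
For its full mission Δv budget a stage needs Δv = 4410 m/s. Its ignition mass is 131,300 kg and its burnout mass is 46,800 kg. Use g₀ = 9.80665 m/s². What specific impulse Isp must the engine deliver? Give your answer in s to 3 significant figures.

ln(m₀/m_f) = ln(131300/46800) = ln(2.806) = 1.0316.
By the Tsiolkovsky rocket equation, v_e = Δv / ln(m₀/m_f) = 4410 / 1.0316 = 4274.9 m/s.
Isp = v_e / g₀ = 4274.9 / 9.80665 = 435.9 s.

Isp ≈ 436 s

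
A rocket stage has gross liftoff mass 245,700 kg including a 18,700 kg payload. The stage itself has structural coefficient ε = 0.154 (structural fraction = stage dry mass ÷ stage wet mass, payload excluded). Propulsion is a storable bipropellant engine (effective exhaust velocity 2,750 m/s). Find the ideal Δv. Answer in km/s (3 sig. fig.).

Stage wet mass = m₀ − payload = 245,700 − 18,700 = 227,000 kg.
Stage dry mass = ε × stage wet mass = 0.154 × 227,000 = 34,958 kg.
Burnout mass m_f = stage dry + payload = 34,958 + 18,700 = 53,658 kg.
From the ideal rocket equation, Δv = v_e · ln(245,700/53,658) = 2750.0 × ln(4.579) = 2750.0 × 1.5215 ≈ 4184 m/s.

Δv ≈ 4.18 km/s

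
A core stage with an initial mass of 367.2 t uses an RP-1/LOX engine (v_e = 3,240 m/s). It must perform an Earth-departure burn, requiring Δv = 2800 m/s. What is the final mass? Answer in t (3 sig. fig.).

Rocket equation: m₀/m_f = exp(Δv / v_e) = exp(2800 / 3240.0) = exp(0.8642) = 2.3731.
m_f = m₀ / 2.3731 = 367.2 / 2.3731 = 154.734 t.

final mass ≈ 155 t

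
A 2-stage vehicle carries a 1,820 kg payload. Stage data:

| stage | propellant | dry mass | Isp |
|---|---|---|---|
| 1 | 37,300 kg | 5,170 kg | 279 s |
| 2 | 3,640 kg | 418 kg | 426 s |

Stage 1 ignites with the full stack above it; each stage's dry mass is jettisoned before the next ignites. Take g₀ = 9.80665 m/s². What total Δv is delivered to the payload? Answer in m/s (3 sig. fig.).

Δv ≈ 8070 m/s

Ignition mass of stage 1 = 37,300+5,170 + 3,640+418 + 1,820 = 48,348 kg.
Stage 1: m₀ = 48,348 kg, m_f = 48,348 − 37,300 = 11,048 kg; Δv = 279×9.80665×ln(4.376) = 2736.1×1.4762 ≈ 4039 m/s.
Stage 2: m₀ = 5,878 kg, m_f = 5,878 − 3,640 = 2,238 kg; Δv = 426×9.80665×ln(2.626) = 4177.6×0.9656 ≈ 4034 m/s.
Total Δv = 4039 + 4034 = 8073 m/s.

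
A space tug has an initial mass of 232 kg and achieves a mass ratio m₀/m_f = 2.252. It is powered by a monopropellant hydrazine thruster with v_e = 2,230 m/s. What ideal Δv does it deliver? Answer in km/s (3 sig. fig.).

Δv = v_e · ln(2.252) = 2230.0 × 0.8118 ≈ 1810.4 m/s.

Δv ≈ 1.81 km/s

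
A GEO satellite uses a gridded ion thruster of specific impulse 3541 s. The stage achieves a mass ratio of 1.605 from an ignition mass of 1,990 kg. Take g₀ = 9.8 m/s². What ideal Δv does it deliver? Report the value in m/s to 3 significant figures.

v_e = Isp · g₀ = 3541 × 9.8 = 34701.8 m/s.
By the Tsiolkovsky rocket equation, Δv = v_e · ln(1.605) = 34701.8 × 0.4731 ≈ 16418.2 m/s.

Δv ≈ 16400 m/s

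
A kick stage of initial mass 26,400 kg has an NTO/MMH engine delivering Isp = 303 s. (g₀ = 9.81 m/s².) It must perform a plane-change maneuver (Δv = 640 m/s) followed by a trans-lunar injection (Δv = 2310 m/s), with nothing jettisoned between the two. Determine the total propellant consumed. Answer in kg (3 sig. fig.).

v_e = Isp · g₀ = 303 × 9.81 = 2972.4 m/s.
After the first burn: m = 26400 × exp(−640/2972.4) = 26400 × 0.80629 = 21,286.1 kg.
After the second burn: m = 21,286.1 × exp(−2310/2972.4) = 21,286.1 × 0.45972 = 9,785.65 kg.
Total propellant = m₀ − m_final = 26400 − 9,785.65 = 16,614.35 kg.

total propellant consumed ≈ 16600 kg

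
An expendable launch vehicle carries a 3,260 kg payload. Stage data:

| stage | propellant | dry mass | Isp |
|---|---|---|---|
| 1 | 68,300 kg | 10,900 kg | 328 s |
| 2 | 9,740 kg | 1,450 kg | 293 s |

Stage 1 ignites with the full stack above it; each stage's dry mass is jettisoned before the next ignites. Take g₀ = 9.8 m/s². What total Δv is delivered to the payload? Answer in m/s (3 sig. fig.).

Ignition mass of stage 1 = 68,300+10,900 + 9,740+1,450 + 3,260 = 93,650 kg.
Stage 1: m₀ = 93,650 kg, m_f = 93,650 − 68,300 = 25,350 kg; Δv = 328×9.8×ln(3.694) = 3214.4×1.3068 ≈ 4201 m/s.
Stage 2: m₀ = 14,450 kg, m_f = 14,450 − 9,740 = 4,710 kg; Δv = 293×9.8×ln(3.068) = 2871.4×1.1210 ≈ 3219 m/s.
Total Δv = 4201 + 3219 = 7420 m/s.

Δv ≈ 7420 m/s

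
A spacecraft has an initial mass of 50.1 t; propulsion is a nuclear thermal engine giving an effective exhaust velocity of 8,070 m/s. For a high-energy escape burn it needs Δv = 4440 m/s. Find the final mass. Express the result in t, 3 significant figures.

Using Δv = v_e ln(m₀/m_f): m₀/m_f = exp(Δv / v_e) = exp(4440 / 8070.0) = exp(0.5502) = 1.7336.
m_f = m₀ / 1.7336 = 50.1 / 1.7336 = 28.8994 t.

final mass ≈ 28.9 t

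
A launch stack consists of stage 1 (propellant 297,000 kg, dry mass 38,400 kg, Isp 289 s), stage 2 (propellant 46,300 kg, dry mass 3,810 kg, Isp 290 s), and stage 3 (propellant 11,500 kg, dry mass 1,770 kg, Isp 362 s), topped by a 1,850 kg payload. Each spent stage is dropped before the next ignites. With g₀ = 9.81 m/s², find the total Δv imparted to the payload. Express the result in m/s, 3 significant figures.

Δv ≈ 12400 m/s

Ignition mass of stage 1 = 297,000+38,400 + 46,300+3,810 + 11,500+1,770 + 1,850 = 400,630 kg.
Stage 1: m₀ = 400,630 kg, m_f = 400,630 − 297,000 = 103,630 kg; Δv = 289×9.81×ln(3.866) = 2835.1×1.3522 ≈ 3834 m/s.
Stage 2: m₀ = 65,230 kg, m_f = 65,230 − 46,300 = 18,930 kg; Δv = 290×9.81×ln(3.446) = 2844.9×1.2372 ≈ 3520 m/s.
Stage 3: m₀ = 15,120 kg, m_f = 15,120 − 11,500 = 3,620 kg; Δv = 362×9.81×ln(4.177) = 3551.2×1.4295 ≈ 5077 m/s.
Total Δv = 3834 + 3520 + 5077 = 12431 m/s.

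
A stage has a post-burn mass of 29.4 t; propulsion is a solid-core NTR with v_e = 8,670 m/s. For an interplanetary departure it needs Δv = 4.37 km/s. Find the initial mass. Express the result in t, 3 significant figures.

m₀/m_f = exp(Δv / v_e) = exp(4370 / 8670.0) = exp(0.5040) = 1.6554.
m₀ = m_f × 1.6554 = 29.4 × 1.6554 = 48.6688 t.

initial mass ≈ 48.7 t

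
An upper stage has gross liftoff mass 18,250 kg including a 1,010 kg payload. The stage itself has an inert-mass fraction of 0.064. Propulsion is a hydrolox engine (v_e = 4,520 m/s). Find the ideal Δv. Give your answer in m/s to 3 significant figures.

Stage wet mass = m₀ − payload = 18,250 − 1,010 = 17,240 kg.
Stage dry mass = ε × stage wet mass = 0.064 × 17,240 = 1,103.36 kg.
Burnout mass m_f = stage dry + payload = 1,103.36 + 1,010 = 2,113.36 kg.
Δv = v_e · ln(18,250/2,113.36) = 4520.0 × ln(8.636) = 4520.0 × 2.1559 ≈ 9745 m/s.

Δv ≈ 9740 m/s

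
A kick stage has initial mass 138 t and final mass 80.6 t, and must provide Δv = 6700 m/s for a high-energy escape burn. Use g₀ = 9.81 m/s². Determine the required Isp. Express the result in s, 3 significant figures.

ln(m₀/m_f) = ln(138000/80600) = ln(1.712) = 0.5378.
Using Δv = v_e ln(m₀/m_f): v_e = Δv / ln(m₀/m_f) = 6700 / 0.5378 = 12459.2 m/s.
Isp = v_e / g₀ = 12459.2 / 9.81 = 1270.1 s.

Isp ≈ 1270 s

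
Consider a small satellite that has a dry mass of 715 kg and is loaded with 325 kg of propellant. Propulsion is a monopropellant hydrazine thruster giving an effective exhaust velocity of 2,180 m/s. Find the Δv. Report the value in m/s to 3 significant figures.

Δv ≈ 817 m/s

m₀ = m_dry + m_prop = 715 + 325 = 1,040 kg.
By the Tsiolkovsky rocket equation, Δv = v_e · ln(m₀/m_f) = 2180.0 × ln(1.455) = 2180.0 × 0.3747 ≈ 816.8 m/s.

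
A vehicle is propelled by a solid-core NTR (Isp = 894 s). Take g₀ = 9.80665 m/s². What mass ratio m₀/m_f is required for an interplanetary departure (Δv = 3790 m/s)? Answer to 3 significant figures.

v_e = Isp · g₀ = 894 × 9.80665 = 8767.1 m/s.
Rocket equation: m₀/m_f = exp(Δv / v_e) = exp(3790 / 8767.1) = exp(0.4323) = 1.5408.

mass ratio ≈ 1.54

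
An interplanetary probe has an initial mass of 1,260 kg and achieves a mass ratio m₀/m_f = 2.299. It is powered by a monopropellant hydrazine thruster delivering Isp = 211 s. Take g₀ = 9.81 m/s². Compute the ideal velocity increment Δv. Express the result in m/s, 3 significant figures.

Δv ≈ 1720 m/s

v_e = Isp · g₀ = 211 × 9.81 = 2069.9 m/s.
Rocket equation: Δv = v_e · ln(2.299) = 2069.9 × 0.8325 ≈ 1723.1 m/s.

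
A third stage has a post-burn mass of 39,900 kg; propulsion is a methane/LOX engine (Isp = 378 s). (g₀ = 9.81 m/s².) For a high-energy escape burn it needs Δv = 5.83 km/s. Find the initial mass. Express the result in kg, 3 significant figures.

initial mass ≈ 192000 kg

v_e = Isp · g₀ = 378 × 9.81 = 3708.2 m/s.
By the Tsiolkovsky rocket equation, m₀/m_f = exp(Δv / v_e) = exp(5830 / 3708.2) = exp(1.5722) = 4.8172.
m₀ = m_f × 4.8172 = 39,900 × 4.8172 = 192,206 kg.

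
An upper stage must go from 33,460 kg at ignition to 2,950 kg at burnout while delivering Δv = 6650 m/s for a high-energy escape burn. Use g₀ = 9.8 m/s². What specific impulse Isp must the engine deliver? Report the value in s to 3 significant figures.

ln(m₀/m_f) = ln(33460/2950) = ln(11.34) = 2.4285.
From the ideal rocket equation, v_e = Δv / ln(m₀/m_f) = 6650 / 2.4285 = 2738.3 m/s.
Isp = v_e / g₀ = 2738.3 / 9.8 = 279.4 s.

Isp ≈ 279 s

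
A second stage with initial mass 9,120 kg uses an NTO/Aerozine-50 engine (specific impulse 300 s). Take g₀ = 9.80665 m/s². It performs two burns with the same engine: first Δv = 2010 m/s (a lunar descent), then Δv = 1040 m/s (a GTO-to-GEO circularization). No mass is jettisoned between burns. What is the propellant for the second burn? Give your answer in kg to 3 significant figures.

v_e = Isp · g₀ = 300 × 9.80665 = 2942.0 m/s.
After the first burn: m = 9120 × exp(−2010/2942.0) = 9120 × 0.50499 = 4,605.51 kg.
After the second burn: m = 4,605.51 × exp(−1040/2942.0) = 4,605.51 × 0.70222 = 3,234.08 kg.
Second-burn propellant = 4,605.51 − 3,234.08 = 1,371.43 kg.

propellant for the second burn ≈ 1370 kg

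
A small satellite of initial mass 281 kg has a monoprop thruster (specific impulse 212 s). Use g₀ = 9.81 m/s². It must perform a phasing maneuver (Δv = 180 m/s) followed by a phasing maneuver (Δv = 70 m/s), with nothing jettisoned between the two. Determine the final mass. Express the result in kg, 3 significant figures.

final mass ≈ 249 kg

v_e = Isp · g₀ = 212 × 9.81 = 2079.7 m/s.
After the first burn: m = 281 × exp(−180/2079.7) = 281 × 0.91709 = 257.702 kg.
After the second burn: m = 257.702 × exp(−70/2079.7) = 257.702 × 0.96690 = 249.172 kg.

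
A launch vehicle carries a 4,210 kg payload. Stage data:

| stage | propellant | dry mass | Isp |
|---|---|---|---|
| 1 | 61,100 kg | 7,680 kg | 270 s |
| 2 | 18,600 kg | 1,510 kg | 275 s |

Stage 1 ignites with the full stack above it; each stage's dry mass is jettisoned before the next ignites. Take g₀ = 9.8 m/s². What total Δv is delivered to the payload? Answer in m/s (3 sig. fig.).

Ignition mass of stage 1 = 61,100+7,680 + 18,600+1,510 + 4,210 = 93,100 kg.
Stage 1: m₀ = 93,100 kg, m_f = 93,100 − 61,100 = 32,000 kg; Δv = 270×9.8×ln(2.909) = 2646.0×1.0679 ≈ 2826 m/s.
Stage 2: m₀ = 24,320 kg, m_f = 24,320 − 18,600 = 5,720 kg; Δv = 275×9.8×ln(4.252) = 2695.0×1.4473 ≈ 3901 m/s.
Total Δv = 2826 + 3901 = 6727 m/s.

Δv ≈ 6730 m/s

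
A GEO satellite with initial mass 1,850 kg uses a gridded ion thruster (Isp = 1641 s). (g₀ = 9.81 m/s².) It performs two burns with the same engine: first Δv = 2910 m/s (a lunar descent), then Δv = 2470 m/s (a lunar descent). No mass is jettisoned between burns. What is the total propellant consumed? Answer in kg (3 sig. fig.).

total propellant consumed ≈ 526 kg

v_e = Isp · g₀ = 1641 × 9.81 = 16098.2 m/s.
After the first burn: m = 1850 × exp(−2910/16098.2) = 1850 × 0.83463 = 1,544.07 kg.
After the second burn: m = 1,544.07 × exp(−2470/16098.2) = 1,544.07 × 0.85776 = 1,324.44 kg.
Total propellant = m₀ − m_final = 1850 − 1,324.44 = 525.56 kg.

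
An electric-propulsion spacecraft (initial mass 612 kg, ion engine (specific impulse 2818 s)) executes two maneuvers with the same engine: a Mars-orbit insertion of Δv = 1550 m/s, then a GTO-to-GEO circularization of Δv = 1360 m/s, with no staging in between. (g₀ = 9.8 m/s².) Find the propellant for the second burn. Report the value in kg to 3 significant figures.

propellant for the second burn ≈ 27.8 kg

v_e = Isp · g₀ = 2818 × 9.8 = 27616.4 m/s.
After the first burn: m = 612 × exp(−1550/27616.4) = 612 × 0.94542 = 578.597 kg.
After the second burn: m = 578.597 × exp(−1360/27616.4) = 578.597 × 0.95195 = 550.795 kg.
Second-burn propellant = 578.597 − 550.795 = 27.802 kg.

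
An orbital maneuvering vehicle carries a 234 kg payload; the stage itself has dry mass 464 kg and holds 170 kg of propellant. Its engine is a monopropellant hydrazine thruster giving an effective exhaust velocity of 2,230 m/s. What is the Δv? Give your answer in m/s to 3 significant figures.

Δv ≈ 486 m/s

m₀ = payload + dry + propellant = 234 + 464 + 170 = 868 kg.
m_f = payload + dry = 234 + 464 = 698 kg.
Using Δv = v_e ln(m₀/m_f): Δv = v_e · ln(m₀/m_f) = 2230.0 × ln(1.244) = 2230.0 × 0.2180 ≈ 486.1 m/s.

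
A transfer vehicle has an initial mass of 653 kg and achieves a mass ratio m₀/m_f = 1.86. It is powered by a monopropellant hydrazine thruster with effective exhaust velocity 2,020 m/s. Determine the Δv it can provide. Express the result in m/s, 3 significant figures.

Δv = v_e · ln(1.86) = 2020.0 × 0.6206 ≈ 1253.6 m/s.

Δv ≈ 1250 m/s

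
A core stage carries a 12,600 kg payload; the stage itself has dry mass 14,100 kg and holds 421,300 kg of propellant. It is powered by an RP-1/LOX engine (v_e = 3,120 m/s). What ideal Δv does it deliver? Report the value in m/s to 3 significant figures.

m₀ = payload + dry + propellant = 12,600 + 14,100 + 421,300 = 448,000 kg.
m_f = payload + dry = 12,600 + 14,100 = 26,700 kg.
Using Δv = v_e ln(m₀/m_f): Δv = v_e · ln(m₀/m_f) = 3120.0 × ln(16.78) = 3120.0 × 2.8201 ≈ 8798.8 m/s.

Δv ≈ 8800 m/s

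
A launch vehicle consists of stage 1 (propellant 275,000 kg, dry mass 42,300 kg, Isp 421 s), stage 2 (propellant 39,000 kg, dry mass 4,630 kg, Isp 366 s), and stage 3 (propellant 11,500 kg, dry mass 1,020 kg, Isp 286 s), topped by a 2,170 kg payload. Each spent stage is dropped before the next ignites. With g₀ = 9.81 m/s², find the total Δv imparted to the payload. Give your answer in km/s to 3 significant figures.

Δv ≈ 13.7 km/s

Ignition mass of stage 1 = 275,000+42,300 + 39,000+4,630 + 11,500+1,020 + 2,170 = 375,620 kg.
Stage 1: m₀ = 375,620 kg, m_f = 375,620 − 275,000 = 100,620 kg; Δv = 421×9.81×ln(3.733) = 4130.0×1.3172 ≈ 5440 m/s.
Stage 2: m₀ = 58,320 kg, m_f = 58,320 − 39,000 = 19,320 kg; Δv = 366×9.81×ln(3.019) = 3590.5×1.1048 ≈ 3967 m/s.
Stage 3: m₀ = 14,690 kg, m_f = 14,690 − 11,500 = 3,190 kg; Δv = 286×9.81×ln(4.605) = 2805.7×1.5271 ≈ 4285 m/s.
Total Δv = 5440 + 3967 + 4285 = 13692 m/s.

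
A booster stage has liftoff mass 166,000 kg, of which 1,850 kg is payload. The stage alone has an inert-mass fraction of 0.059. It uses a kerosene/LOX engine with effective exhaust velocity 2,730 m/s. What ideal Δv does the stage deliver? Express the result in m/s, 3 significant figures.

Stage wet mass = m₀ − payload = 166,000 − 1,850 = 164,150 kg.
Stage dry mass = ε × stage wet mass = 0.059 × 164,150 = 9,684.85 kg.
Burnout mass m_f = stage dry + payload = 9,684.85 + 1,850 = 11,534.85 kg.
Using Δv = v_e ln(m₀/m_f): Δv = v_e · ln(166,000/11,534.85) = 2730.0 × ln(14.39) = 2730.0 × 2.6666 ≈ 7280 m/s.

Δv ≈ 7280 m/s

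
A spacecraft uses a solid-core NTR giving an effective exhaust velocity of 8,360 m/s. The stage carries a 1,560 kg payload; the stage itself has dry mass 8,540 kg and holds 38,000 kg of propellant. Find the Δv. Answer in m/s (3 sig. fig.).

m₀ = payload + dry + propellant = 1,560 + 8,540 + 38,000 = 48,100 kg.
m_f = payload + dry = 1,560 + 8,540 = 10,100 kg.
Using Δv = v_e ln(m₀/m_f): Δv = v_e · ln(m₀/m_f) = 8360.0 × ln(4.762) = 8360.0 × 1.5607 ≈ 13047.8 m/s.

Δv ≈ 13000 m/s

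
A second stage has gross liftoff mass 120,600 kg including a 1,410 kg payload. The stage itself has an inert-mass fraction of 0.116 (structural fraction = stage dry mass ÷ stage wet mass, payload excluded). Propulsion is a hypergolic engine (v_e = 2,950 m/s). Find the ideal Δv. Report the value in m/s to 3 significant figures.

Δv ≈ 6100 m/s

Stage wet mass = m₀ − payload = 120,600 − 1,410 = 119,190 kg.
Stage dry mass = ε × stage wet mass = 0.116 × 119,190 = 13,826 kg.
Burnout mass m_f = stage dry + payload = 13,826 + 1,410 = 15,236 kg.
By the Tsiolkovsky rocket equation, Δv = v_e · ln(120,600/15,236) = 2950.0 × ln(7.915) = 2950.0 × 2.0688 ≈ 6103 m/s.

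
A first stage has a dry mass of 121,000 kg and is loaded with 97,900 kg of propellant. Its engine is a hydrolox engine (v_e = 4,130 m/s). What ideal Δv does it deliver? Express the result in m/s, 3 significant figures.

Δv ≈ 2450 m/s

m₀ = m_dry + m_prop = 121,000 + 97,900 = 218,900 kg.
Δv = v_e · ln(m₀/m_f) = 4130.0 × ln(1.809) = 4130.0 × 0.5928 ≈ 2448.4 m/s.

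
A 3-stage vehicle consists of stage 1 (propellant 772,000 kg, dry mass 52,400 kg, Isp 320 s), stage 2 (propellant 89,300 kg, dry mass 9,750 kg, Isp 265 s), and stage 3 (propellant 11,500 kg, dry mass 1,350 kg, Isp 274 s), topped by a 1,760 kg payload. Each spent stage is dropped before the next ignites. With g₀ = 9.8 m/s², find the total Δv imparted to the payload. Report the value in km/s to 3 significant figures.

Ignition mass of stage 1 = 772,000+52,400 + 89,300+9,750 + 11,500+1,350 + 1,760 = 938,060 kg.
Stage 1: m₀ = 938,060 kg, m_f = 938,060 − 772,000 = 166,060 kg; Δv = 320×9.8×ln(5.649) = 3136.0×1.7315 ≈ 5430 m/s.
Stage 2: m₀ = 113,660 kg, m_f = 113,660 − 89,300 = 24,360 kg; Δv = 265×9.8×ln(4.666) = 2597.0×1.5403 ≈ 4000 m/s.
Stage 3: m₀ = 14,610 kg, m_f = 14,610 − 11,500 = 3,110 kg; Δv = 274×9.8×ln(4.698) = 2685.2×1.5471 ≈ 4154 m/s.
Total Δv = 5430 + 4000 + 4154 = 13584 m/s.

Δv ≈ 13.6 km/s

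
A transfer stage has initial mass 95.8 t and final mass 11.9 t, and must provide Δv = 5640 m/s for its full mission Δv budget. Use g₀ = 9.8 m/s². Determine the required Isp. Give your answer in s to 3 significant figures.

Isp ≈ 276 s

ln(m₀/m_f) = ln(95800/11900) = ln(8.05) = 2.0857.
v_e = Δv / ln(m₀/m_f) = 5640 / 2.0857 = 2704.1 m/s.
Isp = v_e / g₀ = 2704.1 / 9.8 = 275.9 s.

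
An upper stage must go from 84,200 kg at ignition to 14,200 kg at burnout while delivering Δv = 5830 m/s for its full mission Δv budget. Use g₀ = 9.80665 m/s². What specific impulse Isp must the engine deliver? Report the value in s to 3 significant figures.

Isp ≈ 334 s

ln(m₀/m_f) = ln(84200/14200) = ln(5.93) = 1.7800.
v_e = Δv / ln(m₀/m_f) = 5830 / 1.7800 = 3275.4 m/s.
Isp = v_e / g₀ = 3275.4 / 9.80665 = 334.0 s.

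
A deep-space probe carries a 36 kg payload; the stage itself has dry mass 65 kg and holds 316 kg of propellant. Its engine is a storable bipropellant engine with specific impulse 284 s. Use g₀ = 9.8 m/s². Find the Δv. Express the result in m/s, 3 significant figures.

Δv ≈ 3950 m/s

v_e = Isp · g₀ = 284 × 9.8 = 2783.2 m/s.
m₀ = payload + dry + propellant = 36 + 65 + 316 = 417 kg.
m_f = payload + dry = 36 + 65 = 101 kg.
Using Δv = v_e ln(m₀/m_f): Δv = v_e · ln(m₀/m_f) = 2783.2 × ln(4.129) = 2783.2 × 1.4180 ≈ 3946.5 m/s.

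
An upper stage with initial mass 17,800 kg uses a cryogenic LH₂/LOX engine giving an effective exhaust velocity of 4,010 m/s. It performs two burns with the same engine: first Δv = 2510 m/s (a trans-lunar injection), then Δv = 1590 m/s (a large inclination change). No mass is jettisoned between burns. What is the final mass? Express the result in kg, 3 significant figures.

After the first burn: m = 17800 × exp(−2510/4010.0) = 17800 × 0.53476 = 9,518.73 kg.
After the second burn: m = 9,518.73 × exp(−1590/4010.0) = 9,518.73 × 0.67266 = 6,402.87 kg.

final mass ≈ 6400 kg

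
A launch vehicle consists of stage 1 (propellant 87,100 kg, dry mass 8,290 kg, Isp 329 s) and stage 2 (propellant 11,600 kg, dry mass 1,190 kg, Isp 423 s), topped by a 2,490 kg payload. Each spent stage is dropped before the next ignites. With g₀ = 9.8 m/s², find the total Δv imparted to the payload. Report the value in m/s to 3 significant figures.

Ignition mass of stage 1 = 87,100+8,290 + 11,600+1,190 + 2,490 = 110,670 kg.
Stage 1: m₀ = 110,670 kg, m_f = 110,670 − 87,100 = 23,570 kg; Δv = 329×9.8×ln(4.695) = 3224.2×1.5466 ≈ 4986 m/s.
Stage 2: m₀ = 15,280 kg, m_f = 15,280 − 11,600 = 3,680 kg; Δv = 423×9.8×ln(4.152) = 4145.4×1.4236 ≈ 5902 m/s.
Total Δv = 4986 + 5902 = 10888 m/s.

Δv ≈ 10900 m/s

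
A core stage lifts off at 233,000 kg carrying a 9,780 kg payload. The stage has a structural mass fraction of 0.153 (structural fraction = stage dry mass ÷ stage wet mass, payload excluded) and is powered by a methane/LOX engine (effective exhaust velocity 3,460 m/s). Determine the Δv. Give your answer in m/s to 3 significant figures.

Stage wet mass = m₀ − payload = 233,000 − 9,780 = 223,220 kg.
Stage dry mass = ε × stage wet mass = 0.153 × 223,220 = 34,152.7 kg.
Burnout mass m_f = stage dry + payload = 34,152.7 + 9,780 = 43,932.7 kg.
Using Δv = v_e ln(m₀/m_f): Δv = v_e · ln(233,000/43,932.7) = 3460.0 × ln(5.304) = 3460.0 × 1.6684 ≈ 5773 m/s.

Δv ≈ 5770 m/s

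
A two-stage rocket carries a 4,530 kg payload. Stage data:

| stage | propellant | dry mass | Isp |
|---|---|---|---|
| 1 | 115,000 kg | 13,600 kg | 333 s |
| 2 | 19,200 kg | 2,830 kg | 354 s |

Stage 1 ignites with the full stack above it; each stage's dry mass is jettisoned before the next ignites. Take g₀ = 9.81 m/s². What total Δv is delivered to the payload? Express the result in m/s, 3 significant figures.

Ignition mass of stage 1 = 115,000+13,600 + 19,200+2,830 + 4,530 = 155,160 kg.
Stage 1: m₀ = 155,160 kg, m_f = 155,160 − 115,000 = 40,160 kg; Δv = 333×9.81×ln(3.864) = 3266.7×1.3516 ≈ 4415 m/s.
Stage 2: m₀ = 26,560 kg, m_f = 26,560 − 19,200 = 7,360 kg; Δv = 354×9.81×ln(3.609) = 3472.7×1.2833 ≈ 4457 m/s.
Total Δv = 4415 + 4457 = 8872 m/s.

Δv ≈ 8870 m/s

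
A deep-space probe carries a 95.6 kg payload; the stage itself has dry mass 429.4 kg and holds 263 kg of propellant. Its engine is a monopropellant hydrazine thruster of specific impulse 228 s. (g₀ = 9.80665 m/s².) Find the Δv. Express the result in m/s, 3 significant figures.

Δv ≈ 908 m/s

v_e = Isp · g₀ = 228 × 9.80665 = 2235.9 m/s.
m₀ = payload + dry + propellant = 95.6 + 429.4 + 263 = 788 kg.
m_f = payload + dry = 95.6 + 429.4 = 525 kg.
From the ideal rocket equation, Δv = v_e · ln(m₀/m_f) = 2235.9 × ln(1.501) = 2235.9 × 0.4061 ≈ 908.0 m/s.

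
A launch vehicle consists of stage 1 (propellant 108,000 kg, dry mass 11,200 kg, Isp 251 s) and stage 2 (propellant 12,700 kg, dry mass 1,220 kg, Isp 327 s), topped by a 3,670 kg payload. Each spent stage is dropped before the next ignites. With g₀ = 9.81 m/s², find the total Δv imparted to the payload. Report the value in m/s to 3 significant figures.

Ignition mass of stage 1 = 108,000+11,200 + 12,700+1,220 + 3,670 = 136,790 kg.
Stage 1: m₀ = 136,790 kg, m_f = 136,790 − 108,000 = 28,790 kg; Δv = 251×9.81×ln(4.751) = 2462.3×1.5584 ≈ 3837 m/s.
Stage 2: m₀ = 17,590 kg, m_f = 17,590 − 12,700 = 4,890 kg; Δv = 327×9.81×ln(3.597) = 3207.9×1.2801 ≈ 4107 m/s.
Total Δv = 3837 + 4107 = 7944 m/s.

Δv ≈ 7940 m/s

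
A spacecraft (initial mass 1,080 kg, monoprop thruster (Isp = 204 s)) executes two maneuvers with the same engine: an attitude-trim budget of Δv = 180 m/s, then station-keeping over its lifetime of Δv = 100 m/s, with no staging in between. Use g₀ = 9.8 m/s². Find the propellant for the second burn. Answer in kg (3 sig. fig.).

v_e = Isp · g₀ = 204 × 9.8 = 1999.2 m/s.
After the first burn: m = 1080 × exp(−180/1999.2) = 1080 × 0.91390 = 987.012 kg.
After the second burn: m = 987.012 × exp(−100/1999.2) = 987.012 × 0.95121 = 938.856 kg.
Second-burn propellant = 987.012 − 938.856 = 48.156 kg.

propellant for the second burn ≈ 48.2 kg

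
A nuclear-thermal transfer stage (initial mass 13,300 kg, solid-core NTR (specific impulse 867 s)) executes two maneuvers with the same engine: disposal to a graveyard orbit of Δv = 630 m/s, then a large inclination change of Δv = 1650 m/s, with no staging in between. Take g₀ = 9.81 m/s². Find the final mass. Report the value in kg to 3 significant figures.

v_e = Isp · g₀ = 867 × 9.81 = 8505.3 m/s.
After the first burn: m = 13300 × exp(−630/8505.3) = 13300 × 0.92861 = 12,350.5 kg.
After the second burn: m = 12,350.5 × exp(−1650/8505.3) = 12,350.5 × 0.82366 = 10,172.6 kg.

final mass ≈ 10200 kg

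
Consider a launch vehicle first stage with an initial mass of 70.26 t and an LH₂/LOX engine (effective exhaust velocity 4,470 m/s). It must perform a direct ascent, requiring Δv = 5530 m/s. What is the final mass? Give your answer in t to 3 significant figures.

final mass ≈ 20.4 t

m₀/m_f = exp(Δv / v_e) = exp(5530 / 4470.0) = exp(1.2371) = 3.4457.
m_f = m₀ / 3.4457 = 70.26 / 3.4457 = 20.3906 t.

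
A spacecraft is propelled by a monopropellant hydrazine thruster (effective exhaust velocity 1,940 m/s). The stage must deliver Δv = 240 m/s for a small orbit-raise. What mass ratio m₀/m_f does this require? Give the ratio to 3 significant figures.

m₀/m_f = exp(Δv / v_e) = exp(240 / 1940.0) = exp(0.1237) = 1.1317.

mass ratio ≈ 1.13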